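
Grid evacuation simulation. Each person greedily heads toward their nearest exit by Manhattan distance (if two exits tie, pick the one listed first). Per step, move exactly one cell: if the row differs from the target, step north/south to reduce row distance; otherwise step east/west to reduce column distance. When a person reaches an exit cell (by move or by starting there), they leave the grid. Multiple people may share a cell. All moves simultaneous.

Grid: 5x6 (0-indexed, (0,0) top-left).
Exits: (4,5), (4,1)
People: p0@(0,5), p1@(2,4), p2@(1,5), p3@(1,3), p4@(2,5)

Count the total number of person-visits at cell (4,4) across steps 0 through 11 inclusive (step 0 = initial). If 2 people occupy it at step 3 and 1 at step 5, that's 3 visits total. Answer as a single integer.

Step 0: p0@(0,5) p1@(2,4) p2@(1,5) p3@(1,3) p4@(2,5) -> at (4,4): 0 [-], cum=0
Step 1: p0@(1,5) p1@(3,4) p2@(2,5) p3@(2,3) p4@(3,5) -> at (4,4): 0 [-], cum=0
Step 2: p0@(2,5) p1@(4,4) p2@(3,5) p3@(3,3) p4@ESC -> at (4,4): 1 [p1], cum=1
Step 3: p0@(3,5) p1@ESC p2@ESC p3@(4,3) p4@ESC -> at (4,4): 0 [-], cum=1
Step 4: p0@ESC p1@ESC p2@ESC p3@(4,4) p4@ESC -> at (4,4): 1 [p3], cum=2
Step 5: p0@ESC p1@ESC p2@ESC p3@ESC p4@ESC -> at (4,4): 0 [-], cum=2
Total visits = 2

Answer: 2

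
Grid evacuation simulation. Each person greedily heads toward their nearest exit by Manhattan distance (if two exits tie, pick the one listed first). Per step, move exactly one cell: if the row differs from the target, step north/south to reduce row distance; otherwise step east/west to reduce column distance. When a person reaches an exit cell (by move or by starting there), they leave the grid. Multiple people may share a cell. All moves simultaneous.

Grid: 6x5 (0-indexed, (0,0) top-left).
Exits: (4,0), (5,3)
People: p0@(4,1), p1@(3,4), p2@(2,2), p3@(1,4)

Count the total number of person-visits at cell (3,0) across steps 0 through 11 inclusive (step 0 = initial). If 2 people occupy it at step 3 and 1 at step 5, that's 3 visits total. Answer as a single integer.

Step 0: p0@(4,1) p1@(3,4) p2@(2,2) p3@(1,4) -> at (3,0): 0 [-], cum=0
Step 1: p0@ESC p1@(4,4) p2@(3,2) p3@(2,4) -> at (3,0): 0 [-], cum=0
Step 2: p0@ESC p1@(5,4) p2@(4,2) p3@(3,4) -> at (3,0): 0 [-], cum=0
Step 3: p0@ESC p1@ESC p2@(4,1) p3@(4,4) -> at (3,0): 0 [-], cum=0
Step 4: p0@ESC p1@ESC p2@ESC p3@(5,4) -> at (3,0): 0 [-], cum=0
Step 5: p0@ESC p1@ESC p2@ESC p3@ESC -> at (3,0): 0 [-], cum=0
Total visits = 0

Answer: 0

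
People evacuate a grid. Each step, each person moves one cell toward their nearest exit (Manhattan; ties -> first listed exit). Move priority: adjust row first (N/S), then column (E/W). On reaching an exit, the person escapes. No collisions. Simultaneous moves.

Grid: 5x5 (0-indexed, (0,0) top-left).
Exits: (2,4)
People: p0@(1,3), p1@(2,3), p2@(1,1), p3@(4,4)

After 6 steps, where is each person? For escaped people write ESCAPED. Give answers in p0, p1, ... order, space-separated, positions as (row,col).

Step 1: p0:(1,3)->(2,3) | p1:(2,3)->(2,4)->EXIT | p2:(1,1)->(2,1) | p3:(4,4)->(3,4)
Step 2: p0:(2,3)->(2,4)->EXIT | p1:escaped | p2:(2,1)->(2,2) | p3:(3,4)->(2,4)->EXIT
Step 3: p0:escaped | p1:escaped | p2:(2,2)->(2,3) | p3:escaped
Step 4: p0:escaped | p1:escaped | p2:(2,3)->(2,4)->EXIT | p3:escaped

ESCAPED ESCAPED ESCAPED ESCAPED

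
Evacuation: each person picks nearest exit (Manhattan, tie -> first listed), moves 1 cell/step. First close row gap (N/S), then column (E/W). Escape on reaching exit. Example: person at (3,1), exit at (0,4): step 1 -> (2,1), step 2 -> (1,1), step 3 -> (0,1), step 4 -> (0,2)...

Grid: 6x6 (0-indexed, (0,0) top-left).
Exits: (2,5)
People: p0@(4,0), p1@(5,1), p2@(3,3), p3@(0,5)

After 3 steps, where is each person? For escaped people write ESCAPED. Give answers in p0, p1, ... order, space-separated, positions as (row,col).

Step 1: p0:(4,0)->(3,0) | p1:(5,1)->(4,1) | p2:(3,3)->(2,3) | p3:(0,5)->(1,5)
Step 2: p0:(3,0)->(2,0) | p1:(4,1)->(3,1) | p2:(2,3)->(2,4) | p3:(1,5)->(2,5)->EXIT
Step 3: p0:(2,0)->(2,1) | p1:(3,1)->(2,1) | p2:(2,4)->(2,5)->EXIT | p3:escaped

(2,1) (2,1) ESCAPED ESCAPED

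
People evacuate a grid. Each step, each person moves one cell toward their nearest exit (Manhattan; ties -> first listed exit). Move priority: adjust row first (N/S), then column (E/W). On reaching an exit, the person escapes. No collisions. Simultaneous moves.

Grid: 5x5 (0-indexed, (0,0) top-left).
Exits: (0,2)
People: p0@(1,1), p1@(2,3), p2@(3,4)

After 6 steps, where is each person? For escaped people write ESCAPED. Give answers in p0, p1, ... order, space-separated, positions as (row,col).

Step 1: p0:(1,1)->(0,1) | p1:(2,3)->(1,3) | p2:(3,4)->(2,4)
Step 2: p0:(0,1)->(0,2)->EXIT | p1:(1,3)->(0,3) | p2:(2,4)->(1,4)
Step 3: p0:escaped | p1:(0,3)->(0,2)->EXIT | p2:(1,4)->(0,4)
Step 4: p0:escaped | p1:escaped | p2:(0,4)->(0,3)
Step 5: p0:escaped | p1:escaped | p2:(0,3)->(0,2)->EXIT

ESCAPED ESCAPED ESCAPED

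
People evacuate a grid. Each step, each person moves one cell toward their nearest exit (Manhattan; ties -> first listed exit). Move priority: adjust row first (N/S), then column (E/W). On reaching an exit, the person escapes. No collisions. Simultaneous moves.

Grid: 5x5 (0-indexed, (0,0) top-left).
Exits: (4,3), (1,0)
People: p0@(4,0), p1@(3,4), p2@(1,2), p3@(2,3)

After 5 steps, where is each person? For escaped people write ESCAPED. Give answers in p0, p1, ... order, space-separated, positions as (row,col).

Step 1: p0:(4,0)->(4,1) | p1:(3,4)->(4,4) | p2:(1,2)->(1,1) | p3:(2,3)->(3,3)
Step 2: p0:(4,1)->(4,2) | p1:(4,4)->(4,3)->EXIT | p2:(1,1)->(1,0)->EXIT | p3:(3,3)->(4,3)->EXIT
Step 3: p0:(4,2)->(4,3)->EXIT | p1:escaped | p2:escaped | p3:escaped

ESCAPED ESCAPED ESCAPED ESCAPED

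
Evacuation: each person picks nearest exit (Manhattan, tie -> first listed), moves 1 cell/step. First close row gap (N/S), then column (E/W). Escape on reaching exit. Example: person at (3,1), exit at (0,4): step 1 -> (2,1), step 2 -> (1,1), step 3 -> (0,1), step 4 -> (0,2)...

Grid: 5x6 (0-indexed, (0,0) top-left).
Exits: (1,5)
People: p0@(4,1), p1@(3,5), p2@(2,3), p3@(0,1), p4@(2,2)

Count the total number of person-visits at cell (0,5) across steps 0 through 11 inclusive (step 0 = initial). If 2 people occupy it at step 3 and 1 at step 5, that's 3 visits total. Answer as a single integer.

Step 0: p0@(4,1) p1@(3,5) p2@(2,3) p3@(0,1) p4@(2,2) -> at (0,5): 0 [-], cum=0
Step 1: p0@(3,1) p1@(2,5) p2@(1,3) p3@(1,1) p4@(1,2) -> at (0,5): 0 [-], cum=0
Step 2: p0@(2,1) p1@ESC p2@(1,4) p3@(1,2) p4@(1,3) -> at (0,5): 0 [-], cum=0
Step 3: p0@(1,1) p1@ESC p2@ESC p3@(1,3) p4@(1,4) -> at (0,5): 0 [-], cum=0
Step 4: p0@(1,2) p1@ESC p2@ESC p3@(1,4) p4@ESC -> at (0,5): 0 [-], cum=0
Step 5: p0@(1,3) p1@ESC p2@ESC p3@ESC p4@ESC -> at (0,5): 0 [-], cum=0
Step 6: p0@(1,4) p1@ESC p2@ESC p3@ESC p4@ESC -> at (0,5): 0 [-], cum=0
Step 7: p0@ESC p1@ESC p2@ESC p3@ESC p4@ESC -> at (0,5): 0 [-], cum=0
Total visits = 0

Answer: 0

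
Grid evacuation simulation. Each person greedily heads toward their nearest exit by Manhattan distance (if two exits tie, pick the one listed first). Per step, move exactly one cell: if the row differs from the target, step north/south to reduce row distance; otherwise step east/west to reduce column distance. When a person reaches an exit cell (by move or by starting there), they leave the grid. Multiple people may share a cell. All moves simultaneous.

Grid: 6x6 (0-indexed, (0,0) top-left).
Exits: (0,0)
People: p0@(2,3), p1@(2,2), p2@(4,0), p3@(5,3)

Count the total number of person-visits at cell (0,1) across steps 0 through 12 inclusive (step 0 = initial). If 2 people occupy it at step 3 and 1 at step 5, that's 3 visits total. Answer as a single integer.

Answer: 3

Derivation:
Step 0: p0@(2,3) p1@(2,2) p2@(4,0) p3@(5,3) -> at (0,1): 0 [-], cum=0
Step 1: p0@(1,3) p1@(1,2) p2@(3,0) p3@(4,3) -> at (0,1): 0 [-], cum=0
Step 2: p0@(0,3) p1@(0,2) p2@(2,0) p3@(3,3) -> at (0,1): 0 [-], cum=0
Step 3: p0@(0,2) p1@(0,1) p2@(1,0) p3@(2,3) -> at (0,1): 1 [p1], cum=1
Step 4: p0@(0,1) p1@ESC p2@ESC p3@(1,3) -> at (0,1): 1 [p0], cum=2
Step 5: p0@ESC p1@ESC p2@ESC p3@(0,3) -> at (0,1): 0 [-], cum=2
Step 6: p0@ESC p1@ESC p2@ESC p3@(0,2) -> at (0,1): 0 [-], cum=2
Step 7: p0@ESC p1@ESC p2@ESC p3@(0,1) -> at (0,1): 1 [p3], cum=3
Step 8: p0@ESC p1@ESC p2@ESC p3@ESC -> at (0,1): 0 [-], cum=3
Total visits = 3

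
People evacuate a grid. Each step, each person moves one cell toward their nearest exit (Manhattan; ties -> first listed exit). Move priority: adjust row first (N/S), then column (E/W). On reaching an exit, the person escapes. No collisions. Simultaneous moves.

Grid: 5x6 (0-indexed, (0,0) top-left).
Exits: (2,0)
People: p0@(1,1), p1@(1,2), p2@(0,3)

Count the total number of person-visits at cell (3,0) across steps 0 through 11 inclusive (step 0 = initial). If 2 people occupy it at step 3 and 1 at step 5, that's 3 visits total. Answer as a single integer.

Step 0: p0@(1,1) p1@(1,2) p2@(0,3) -> at (3,0): 0 [-], cum=0
Step 1: p0@(2,1) p1@(2,2) p2@(1,3) -> at (3,0): 0 [-], cum=0
Step 2: p0@ESC p1@(2,1) p2@(2,3) -> at (3,0): 0 [-], cum=0
Step 3: p0@ESC p1@ESC p2@(2,2) -> at (3,0): 0 [-], cum=0
Step 4: p0@ESC p1@ESC p2@(2,1) -> at (3,0): 0 [-], cum=0
Step 5: p0@ESC p1@ESC p2@ESC -> at (3,0): 0 [-], cum=0
Total visits = 0

Answer: 0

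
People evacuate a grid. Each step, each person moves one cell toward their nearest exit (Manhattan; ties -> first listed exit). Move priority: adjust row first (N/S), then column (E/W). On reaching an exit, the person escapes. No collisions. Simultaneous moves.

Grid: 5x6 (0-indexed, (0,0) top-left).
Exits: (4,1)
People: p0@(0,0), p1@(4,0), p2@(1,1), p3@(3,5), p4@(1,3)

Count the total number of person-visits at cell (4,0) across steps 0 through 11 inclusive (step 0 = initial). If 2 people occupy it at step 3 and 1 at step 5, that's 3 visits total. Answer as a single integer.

Step 0: p0@(0,0) p1@(4,0) p2@(1,1) p3@(3,5) p4@(1,3) -> at (4,0): 1 [p1], cum=1
Step 1: p0@(1,0) p1@ESC p2@(2,1) p3@(4,5) p4@(2,3) -> at (4,0): 0 [-], cum=1
Step 2: p0@(2,0) p1@ESC p2@(3,1) p3@(4,4) p4@(3,3) -> at (4,0): 0 [-], cum=1
Step 3: p0@(3,0) p1@ESC p2@ESC p3@(4,3) p4@(4,3) -> at (4,0): 0 [-], cum=1
Step 4: p0@(4,0) p1@ESC p2@ESC p3@(4,2) p4@(4,2) -> at (4,0): 1 [p0], cum=2
Step 5: p0@ESC p1@ESC p2@ESC p3@ESC p4@ESC -> at (4,0): 0 [-], cum=2
Total visits = 2

Answer: 2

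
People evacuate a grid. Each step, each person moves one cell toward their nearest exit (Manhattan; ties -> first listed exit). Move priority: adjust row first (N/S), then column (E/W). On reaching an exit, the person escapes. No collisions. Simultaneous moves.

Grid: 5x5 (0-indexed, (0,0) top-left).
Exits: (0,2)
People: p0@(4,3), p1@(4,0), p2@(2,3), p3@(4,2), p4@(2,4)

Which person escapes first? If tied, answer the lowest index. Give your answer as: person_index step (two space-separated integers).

Answer: 2 3

Derivation:
Step 1: p0:(4,3)->(3,3) | p1:(4,0)->(3,0) | p2:(2,3)->(1,3) | p3:(4,2)->(3,2) | p4:(2,4)->(1,4)
Step 2: p0:(3,3)->(2,3) | p1:(3,0)->(2,0) | p2:(1,3)->(0,3) | p3:(3,2)->(2,2) | p4:(1,4)->(0,4)
Step 3: p0:(2,3)->(1,3) | p1:(2,0)->(1,0) | p2:(0,3)->(0,2)->EXIT | p3:(2,2)->(1,2) | p4:(0,4)->(0,3)
Step 4: p0:(1,3)->(0,3) | p1:(1,0)->(0,0) | p2:escaped | p3:(1,2)->(0,2)->EXIT | p4:(0,3)->(0,2)->EXIT
Step 5: p0:(0,3)->(0,2)->EXIT | p1:(0,0)->(0,1) | p2:escaped | p3:escaped | p4:escaped
Step 6: p0:escaped | p1:(0,1)->(0,2)->EXIT | p2:escaped | p3:escaped | p4:escaped
Exit steps: [5, 6, 3, 4, 4]
First to escape: p2 at step 3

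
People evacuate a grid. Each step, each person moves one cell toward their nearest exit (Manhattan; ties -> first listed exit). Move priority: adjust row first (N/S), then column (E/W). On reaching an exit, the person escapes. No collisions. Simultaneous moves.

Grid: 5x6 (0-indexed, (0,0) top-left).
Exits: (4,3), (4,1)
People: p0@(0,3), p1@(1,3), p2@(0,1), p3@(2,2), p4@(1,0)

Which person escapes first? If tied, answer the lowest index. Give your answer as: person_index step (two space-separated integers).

Step 1: p0:(0,3)->(1,3) | p1:(1,3)->(2,3) | p2:(0,1)->(1,1) | p3:(2,2)->(3,2) | p4:(1,0)->(2,0)
Step 2: p0:(1,3)->(2,3) | p1:(2,3)->(3,3) | p2:(1,1)->(2,1) | p3:(3,2)->(4,2) | p4:(2,0)->(3,0)
Step 3: p0:(2,3)->(3,3) | p1:(3,3)->(4,3)->EXIT | p2:(2,1)->(3,1) | p3:(4,2)->(4,3)->EXIT | p4:(3,0)->(4,0)
Step 4: p0:(3,3)->(4,3)->EXIT | p1:escaped | p2:(3,1)->(4,1)->EXIT | p3:escaped | p4:(4,0)->(4,1)->EXIT
Exit steps: [4, 3, 4, 3, 4]
First to escape: p1 at step 3

Answer: 1 3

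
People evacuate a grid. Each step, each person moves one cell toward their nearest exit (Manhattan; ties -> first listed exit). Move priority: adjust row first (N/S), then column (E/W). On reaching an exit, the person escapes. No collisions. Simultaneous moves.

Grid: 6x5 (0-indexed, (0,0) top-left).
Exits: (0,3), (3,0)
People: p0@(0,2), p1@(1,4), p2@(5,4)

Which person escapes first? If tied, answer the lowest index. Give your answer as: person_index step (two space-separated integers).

Answer: 0 1

Derivation:
Step 1: p0:(0,2)->(0,3)->EXIT | p1:(1,4)->(0,4) | p2:(5,4)->(4,4)
Step 2: p0:escaped | p1:(0,4)->(0,3)->EXIT | p2:(4,4)->(3,4)
Step 3: p0:escaped | p1:escaped | p2:(3,4)->(2,4)
Step 4: p0:escaped | p1:escaped | p2:(2,4)->(1,4)
Step 5: p0:escaped | p1:escaped | p2:(1,4)->(0,4)
Step 6: p0:escaped | p1:escaped | p2:(0,4)->(0,3)->EXIT
Exit steps: [1, 2, 6]
First to escape: p0 at step 1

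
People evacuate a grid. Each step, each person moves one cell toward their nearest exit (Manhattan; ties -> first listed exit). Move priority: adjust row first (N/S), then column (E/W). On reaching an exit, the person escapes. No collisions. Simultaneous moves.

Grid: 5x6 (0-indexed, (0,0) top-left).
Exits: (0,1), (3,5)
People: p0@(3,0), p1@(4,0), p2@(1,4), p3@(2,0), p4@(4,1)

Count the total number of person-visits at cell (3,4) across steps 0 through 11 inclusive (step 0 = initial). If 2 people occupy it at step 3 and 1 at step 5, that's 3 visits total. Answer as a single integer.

Step 0: p0@(3,0) p1@(4,0) p2@(1,4) p3@(2,0) p4@(4,1) -> at (3,4): 0 [-], cum=0
Step 1: p0@(2,0) p1@(3,0) p2@(2,4) p3@(1,0) p4@(3,1) -> at (3,4): 0 [-], cum=0
Step 2: p0@(1,0) p1@(2,0) p2@(3,4) p3@(0,0) p4@(2,1) -> at (3,4): 1 [p2], cum=1
Step 3: p0@(0,0) p1@(1,0) p2@ESC p3@ESC p4@(1,1) -> at (3,4): 0 [-], cum=1
Step 4: p0@ESC p1@(0,0) p2@ESC p3@ESC p4@ESC -> at (3,4): 0 [-], cum=1
Step 5: p0@ESC p1@ESC p2@ESC p3@ESC p4@ESC -> at (3,4): 0 [-], cum=1
Total visits = 1

Answer: 1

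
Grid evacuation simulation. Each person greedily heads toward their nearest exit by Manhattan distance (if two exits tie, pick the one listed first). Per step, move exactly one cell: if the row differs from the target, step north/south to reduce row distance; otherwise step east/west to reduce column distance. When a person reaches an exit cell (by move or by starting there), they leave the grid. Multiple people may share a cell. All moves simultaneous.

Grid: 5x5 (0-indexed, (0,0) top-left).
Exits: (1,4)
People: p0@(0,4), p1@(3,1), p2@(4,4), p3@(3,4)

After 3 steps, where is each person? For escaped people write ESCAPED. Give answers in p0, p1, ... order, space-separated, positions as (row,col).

Step 1: p0:(0,4)->(1,4)->EXIT | p1:(3,1)->(2,1) | p2:(4,4)->(3,4) | p3:(3,4)->(2,4)
Step 2: p0:escaped | p1:(2,1)->(1,1) | p2:(3,4)->(2,4) | p3:(2,4)->(1,4)->EXIT
Step 3: p0:escaped | p1:(1,1)->(1,2) | p2:(2,4)->(1,4)->EXIT | p3:escaped

ESCAPED (1,2) ESCAPED ESCAPED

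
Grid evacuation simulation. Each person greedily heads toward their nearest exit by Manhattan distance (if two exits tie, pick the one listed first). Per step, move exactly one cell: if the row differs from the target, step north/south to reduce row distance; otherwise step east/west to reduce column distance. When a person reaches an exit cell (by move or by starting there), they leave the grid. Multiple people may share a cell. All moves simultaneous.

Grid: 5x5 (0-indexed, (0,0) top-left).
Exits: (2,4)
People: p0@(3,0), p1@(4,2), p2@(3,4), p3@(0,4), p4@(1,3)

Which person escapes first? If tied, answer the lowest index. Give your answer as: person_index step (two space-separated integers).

Answer: 2 1

Derivation:
Step 1: p0:(3,0)->(2,0) | p1:(4,2)->(3,2) | p2:(3,4)->(2,4)->EXIT | p3:(0,4)->(1,4) | p4:(1,3)->(2,3)
Step 2: p0:(2,0)->(2,1) | p1:(3,2)->(2,2) | p2:escaped | p3:(1,4)->(2,4)->EXIT | p4:(2,3)->(2,4)->EXIT
Step 3: p0:(2,1)->(2,2) | p1:(2,2)->(2,3) | p2:escaped | p3:escaped | p4:escaped
Step 4: p0:(2,2)->(2,3) | p1:(2,3)->(2,4)->EXIT | p2:escaped | p3:escaped | p4:escaped
Step 5: p0:(2,3)->(2,4)->EXIT | p1:escaped | p2:escaped | p3:escaped | p4:escaped
Exit steps: [5, 4, 1, 2, 2]
First to escape: p2 at step 1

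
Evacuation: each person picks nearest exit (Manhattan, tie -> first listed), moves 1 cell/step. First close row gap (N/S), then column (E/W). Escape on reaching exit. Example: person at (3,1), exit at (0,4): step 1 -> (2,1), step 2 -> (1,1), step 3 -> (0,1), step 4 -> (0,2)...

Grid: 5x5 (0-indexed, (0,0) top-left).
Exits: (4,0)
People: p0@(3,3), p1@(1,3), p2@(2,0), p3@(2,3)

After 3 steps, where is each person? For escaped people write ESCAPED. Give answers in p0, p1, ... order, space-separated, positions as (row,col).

Step 1: p0:(3,3)->(4,3) | p1:(1,3)->(2,3) | p2:(2,0)->(3,0) | p3:(2,3)->(3,3)
Step 2: p0:(4,3)->(4,2) | p1:(2,3)->(3,3) | p2:(3,0)->(4,0)->EXIT | p3:(3,3)->(4,3)
Step 3: p0:(4,2)->(4,1) | p1:(3,3)->(4,3) | p2:escaped | p3:(4,3)->(4,2)

(4,1) (4,3) ESCAPED (4,2)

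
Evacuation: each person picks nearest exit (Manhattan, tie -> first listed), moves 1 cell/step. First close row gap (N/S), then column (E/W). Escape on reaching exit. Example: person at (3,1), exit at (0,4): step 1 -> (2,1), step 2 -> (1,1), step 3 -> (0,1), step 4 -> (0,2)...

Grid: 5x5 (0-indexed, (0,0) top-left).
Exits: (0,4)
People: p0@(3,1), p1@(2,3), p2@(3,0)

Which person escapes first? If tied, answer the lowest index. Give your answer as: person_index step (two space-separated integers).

Answer: 1 3

Derivation:
Step 1: p0:(3,1)->(2,1) | p1:(2,3)->(1,3) | p2:(3,0)->(2,0)
Step 2: p0:(2,1)->(1,1) | p1:(1,3)->(0,3) | p2:(2,0)->(1,0)
Step 3: p0:(1,1)->(0,1) | p1:(0,3)->(0,4)->EXIT | p2:(1,0)->(0,0)
Step 4: p0:(0,1)->(0,2) | p1:escaped | p2:(0,0)->(0,1)
Step 5: p0:(0,2)->(0,3) | p1:escaped | p2:(0,1)->(0,2)
Step 6: p0:(0,3)->(0,4)->EXIT | p1:escaped | p2:(0,2)->(0,3)
Step 7: p0:escaped | p1:escaped | p2:(0,3)->(0,4)->EXIT
Exit steps: [6, 3, 7]
First to escape: p1 at step 3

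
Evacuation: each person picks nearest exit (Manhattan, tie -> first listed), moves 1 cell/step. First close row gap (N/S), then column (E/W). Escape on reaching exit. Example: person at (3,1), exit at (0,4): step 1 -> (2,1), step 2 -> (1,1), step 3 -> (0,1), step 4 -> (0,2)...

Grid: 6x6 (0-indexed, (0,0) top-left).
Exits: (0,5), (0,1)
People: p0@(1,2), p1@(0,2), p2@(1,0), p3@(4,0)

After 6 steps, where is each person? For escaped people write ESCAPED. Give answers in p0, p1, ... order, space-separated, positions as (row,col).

Step 1: p0:(1,2)->(0,2) | p1:(0,2)->(0,1)->EXIT | p2:(1,0)->(0,0) | p3:(4,0)->(3,0)
Step 2: p0:(0,2)->(0,1)->EXIT | p1:escaped | p2:(0,0)->(0,1)->EXIT | p3:(3,0)->(2,0)
Step 3: p0:escaped | p1:escaped | p2:escaped | p3:(2,0)->(1,0)
Step 4: p0:escaped | p1:escaped | p2:escaped | p3:(1,0)->(0,0)
Step 5: p0:escaped | p1:escaped | p2:escaped | p3:(0,0)->(0,1)->EXIT

ESCAPED ESCAPED ESCAPED ESCAPED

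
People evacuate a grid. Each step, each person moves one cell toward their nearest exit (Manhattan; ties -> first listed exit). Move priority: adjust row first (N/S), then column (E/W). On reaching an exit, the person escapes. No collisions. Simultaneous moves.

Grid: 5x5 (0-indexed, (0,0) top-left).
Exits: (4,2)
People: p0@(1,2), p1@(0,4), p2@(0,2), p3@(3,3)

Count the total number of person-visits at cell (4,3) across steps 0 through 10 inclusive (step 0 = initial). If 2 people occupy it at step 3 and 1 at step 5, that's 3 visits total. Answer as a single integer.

Answer: 2

Derivation:
Step 0: p0@(1,2) p1@(0,4) p2@(0,2) p3@(3,3) -> at (4,3): 0 [-], cum=0
Step 1: p0@(2,2) p1@(1,4) p2@(1,2) p3@(4,3) -> at (4,3): 1 [p3], cum=1
Step 2: p0@(3,2) p1@(2,4) p2@(2,2) p3@ESC -> at (4,3): 0 [-], cum=1
Step 3: p0@ESC p1@(3,4) p2@(3,2) p3@ESC -> at (4,3): 0 [-], cum=1
Step 4: p0@ESC p1@(4,4) p2@ESC p3@ESC -> at (4,3): 0 [-], cum=1
Step 5: p0@ESC p1@(4,3) p2@ESC p3@ESC -> at (4,3): 1 [p1], cum=2
Step 6: p0@ESC p1@ESC p2@ESC p3@ESC -> at (4,3): 0 [-], cum=2
Total visits = 2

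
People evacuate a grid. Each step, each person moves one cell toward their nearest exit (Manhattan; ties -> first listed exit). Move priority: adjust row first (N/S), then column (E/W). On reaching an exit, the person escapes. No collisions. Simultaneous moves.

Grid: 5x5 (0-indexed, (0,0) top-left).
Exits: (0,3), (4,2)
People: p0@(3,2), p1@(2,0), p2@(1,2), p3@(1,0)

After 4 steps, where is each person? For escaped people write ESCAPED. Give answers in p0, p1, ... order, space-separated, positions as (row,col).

Step 1: p0:(3,2)->(4,2)->EXIT | p1:(2,0)->(3,0) | p2:(1,2)->(0,2) | p3:(1,0)->(0,0)
Step 2: p0:escaped | p1:(3,0)->(4,0) | p2:(0,2)->(0,3)->EXIT | p3:(0,0)->(0,1)
Step 3: p0:escaped | p1:(4,0)->(4,1) | p2:escaped | p3:(0,1)->(0,2)
Step 4: p0:escaped | p1:(4,1)->(4,2)->EXIT | p2:escaped | p3:(0,2)->(0,3)->EXIT

ESCAPED ESCAPED ESCAPED ESCAPED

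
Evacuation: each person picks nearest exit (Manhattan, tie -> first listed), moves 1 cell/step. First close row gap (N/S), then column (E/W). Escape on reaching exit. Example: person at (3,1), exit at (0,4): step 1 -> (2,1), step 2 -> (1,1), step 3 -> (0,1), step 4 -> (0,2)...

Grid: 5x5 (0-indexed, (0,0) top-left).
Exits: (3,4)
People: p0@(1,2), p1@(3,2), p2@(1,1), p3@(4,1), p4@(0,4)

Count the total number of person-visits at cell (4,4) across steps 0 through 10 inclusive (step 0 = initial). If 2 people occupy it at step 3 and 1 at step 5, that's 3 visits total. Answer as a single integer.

Answer: 0

Derivation:
Step 0: p0@(1,2) p1@(3,2) p2@(1,1) p3@(4,1) p4@(0,4) -> at (4,4): 0 [-], cum=0
Step 1: p0@(2,2) p1@(3,3) p2@(2,1) p3@(3,1) p4@(1,4) -> at (4,4): 0 [-], cum=0
Step 2: p0@(3,2) p1@ESC p2@(3,1) p3@(3,2) p4@(2,4) -> at (4,4): 0 [-], cum=0
Step 3: p0@(3,3) p1@ESC p2@(3,2) p3@(3,3) p4@ESC -> at (4,4): 0 [-], cum=0
Step 4: p0@ESC p1@ESC p2@(3,3) p3@ESC p4@ESC -> at (4,4): 0 [-], cum=0
Step 5: p0@ESC p1@ESC p2@ESC p3@ESC p4@ESC -> at (4,4): 0 [-], cum=0
Total visits = 0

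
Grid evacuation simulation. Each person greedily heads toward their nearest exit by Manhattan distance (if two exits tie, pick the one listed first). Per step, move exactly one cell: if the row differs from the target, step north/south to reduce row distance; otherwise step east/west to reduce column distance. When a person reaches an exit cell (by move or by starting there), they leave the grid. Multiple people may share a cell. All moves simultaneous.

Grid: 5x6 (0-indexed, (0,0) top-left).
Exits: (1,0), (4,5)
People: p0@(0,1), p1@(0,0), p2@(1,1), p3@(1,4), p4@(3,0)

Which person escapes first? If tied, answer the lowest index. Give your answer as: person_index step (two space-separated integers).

Answer: 1 1

Derivation:
Step 1: p0:(0,1)->(1,1) | p1:(0,0)->(1,0)->EXIT | p2:(1,1)->(1,0)->EXIT | p3:(1,4)->(1,3) | p4:(3,0)->(2,0)
Step 2: p0:(1,1)->(1,0)->EXIT | p1:escaped | p2:escaped | p3:(1,3)->(1,2) | p4:(2,0)->(1,0)->EXIT
Step 3: p0:escaped | p1:escaped | p2:escaped | p3:(1,2)->(1,1) | p4:escaped
Step 4: p0:escaped | p1:escaped | p2:escaped | p3:(1,1)->(1,0)->EXIT | p4:escaped
Exit steps: [2, 1, 1, 4, 2]
First to escape: p1 at step 1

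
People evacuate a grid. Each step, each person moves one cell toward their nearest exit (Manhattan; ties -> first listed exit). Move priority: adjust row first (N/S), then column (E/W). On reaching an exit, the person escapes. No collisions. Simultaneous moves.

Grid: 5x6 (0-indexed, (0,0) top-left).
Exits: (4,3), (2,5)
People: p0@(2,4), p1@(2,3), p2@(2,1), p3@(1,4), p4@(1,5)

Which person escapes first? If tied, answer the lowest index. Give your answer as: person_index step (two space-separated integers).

Step 1: p0:(2,4)->(2,5)->EXIT | p1:(2,3)->(3,3) | p2:(2,1)->(3,1) | p3:(1,4)->(2,4) | p4:(1,5)->(2,5)->EXIT
Step 2: p0:escaped | p1:(3,3)->(4,3)->EXIT | p2:(3,1)->(4,1) | p3:(2,4)->(2,5)->EXIT | p4:escaped
Step 3: p0:escaped | p1:escaped | p2:(4,1)->(4,2) | p3:escaped | p4:escaped
Step 4: p0:escaped | p1:escaped | p2:(4,2)->(4,3)->EXIT | p3:escaped | p4:escaped
Exit steps: [1, 2, 4, 2, 1]
First to escape: p0 at step 1

Answer: 0 1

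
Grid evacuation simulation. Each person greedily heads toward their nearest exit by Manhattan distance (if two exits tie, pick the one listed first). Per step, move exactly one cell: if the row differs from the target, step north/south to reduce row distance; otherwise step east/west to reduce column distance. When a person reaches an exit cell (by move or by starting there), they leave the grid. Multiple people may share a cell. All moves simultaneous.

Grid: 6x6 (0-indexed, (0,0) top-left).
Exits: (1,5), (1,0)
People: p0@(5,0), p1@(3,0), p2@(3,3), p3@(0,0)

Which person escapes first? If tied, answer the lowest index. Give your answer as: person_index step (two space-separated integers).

Answer: 3 1

Derivation:
Step 1: p0:(5,0)->(4,0) | p1:(3,0)->(2,0) | p2:(3,3)->(2,3) | p3:(0,0)->(1,0)->EXIT
Step 2: p0:(4,0)->(3,0) | p1:(2,0)->(1,0)->EXIT | p2:(2,3)->(1,3) | p3:escaped
Step 3: p0:(3,0)->(2,0) | p1:escaped | p2:(1,3)->(1,4) | p3:escaped
Step 4: p0:(2,0)->(1,0)->EXIT | p1:escaped | p2:(1,4)->(1,5)->EXIT | p3:escaped
Exit steps: [4, 2, 4, 1]
First to escape: p3 at step 1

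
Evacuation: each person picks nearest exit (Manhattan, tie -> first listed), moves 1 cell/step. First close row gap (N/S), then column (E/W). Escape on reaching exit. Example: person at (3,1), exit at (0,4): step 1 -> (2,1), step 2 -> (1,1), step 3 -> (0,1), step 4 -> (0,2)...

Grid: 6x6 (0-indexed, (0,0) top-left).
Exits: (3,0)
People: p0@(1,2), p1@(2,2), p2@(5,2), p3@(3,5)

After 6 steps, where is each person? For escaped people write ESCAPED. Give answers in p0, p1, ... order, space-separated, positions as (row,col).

Step 1: p0:(1,2)->(2,2) | p1:(2,2)->(3,2) | p2:(5,2)->(4,2) | p3:(3,5)->(3,4)
Step 2: p0:(2,2)->(3,2) | p1:(3,2)->(3,1) | p2:(4,2)->(3,2) | p3:(3,4)->(3,3)
Step 3: p0:(3,2)->(3,1) | p1:(3,1)->(3,0)->EXIT | p2:(3,2)->(3,1) | p3:(3,3)->(3,2)
Step 4: p0:(3,1)->(3,0)->EXIT | p1:escaped | p2:(3,1)->(3,0)->EXIT | p3:(3,2)->(3,1)
Step 5: p0:escaped | p1:escaped | p2:escaped | p3:(3,1)->(3,0)->EXIT

ESCAPED ESCAPED ESCAPED ESCAPED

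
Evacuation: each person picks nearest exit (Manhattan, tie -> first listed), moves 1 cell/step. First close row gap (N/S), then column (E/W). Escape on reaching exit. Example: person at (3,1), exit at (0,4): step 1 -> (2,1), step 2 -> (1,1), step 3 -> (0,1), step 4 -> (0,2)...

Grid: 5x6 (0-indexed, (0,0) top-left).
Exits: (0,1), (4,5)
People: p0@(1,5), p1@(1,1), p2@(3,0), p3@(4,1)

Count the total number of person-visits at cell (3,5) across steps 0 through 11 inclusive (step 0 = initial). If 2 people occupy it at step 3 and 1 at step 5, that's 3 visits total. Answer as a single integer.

Step 0: p0@(1,5) p1@(1,1) p2@(3,0) p3@(4,1) -> at (3,5): 0 [-], cum=0
Step 1: p0@(2,5) p1@ESC p2@(2,0) p3@(3,1) -> at (3,5): 0 [-], cum=0
Step 2: p0@(3,5) p1@ESC p2@(1,0) p3@(2,1) -> at (3,5): 1 [p0], cum=1
Step 3: p0@ESC p1@ESC p2@(0,0) p3@(1,1) -> at (3,5): 0 [-], cum=1
Step 4: p0@ESC p1@ESC p2@ESC p3@ESC -> at (3,5): 0 [-], cum=1
Total visits = 1

Answer: 1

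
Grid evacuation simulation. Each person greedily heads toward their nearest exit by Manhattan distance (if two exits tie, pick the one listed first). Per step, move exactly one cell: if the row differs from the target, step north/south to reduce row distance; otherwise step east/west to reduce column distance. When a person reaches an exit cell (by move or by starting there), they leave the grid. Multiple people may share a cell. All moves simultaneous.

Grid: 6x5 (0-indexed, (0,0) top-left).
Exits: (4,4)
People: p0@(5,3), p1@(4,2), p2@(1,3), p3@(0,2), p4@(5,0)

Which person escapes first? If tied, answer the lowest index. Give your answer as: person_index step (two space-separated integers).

Step 1: p0:(5,3)->(4,3) | p1:(4,2)->(4,3) | p2:(1,3)->(2,3) | p3:(0,2)->(1,2) | p4:(5,0)->(4,0)
Step 2: p0:(4,3)->(4,4)->EXIT | p1:(4,3)->(4,4)->EXIT | p2:(2,3)->(3,3) | p3:(1,2)->(2,2) | p4:(4,0)->(4,1)
Step 3: p0:escaped | p1:escaped | p2:(3,3)->(4,3) | p3:(2,2)->(3,2) | p4:(4,1)->(4,2)
Step 4: p0:escaped | p1:escaped | p2:(4,3)->(4,4)->EXIT | p3:(3,2)->(4,2) | p4:(4,2)->(4,3)
Step 5: p0:escaped | p1:escaped | p2:escaped | p3:(4,2)->(4,3) | p4:(4,3)->(4,4)->EXIT
Step 6: p0:escaped | p1:escaped | p2:escaped | p3:(4,3)->(4,4)->EXIT | p4:escaped
Exit steps: [2, 2, 4, 6, 5]
First to escape: p0 at step 2

Answer: 0 2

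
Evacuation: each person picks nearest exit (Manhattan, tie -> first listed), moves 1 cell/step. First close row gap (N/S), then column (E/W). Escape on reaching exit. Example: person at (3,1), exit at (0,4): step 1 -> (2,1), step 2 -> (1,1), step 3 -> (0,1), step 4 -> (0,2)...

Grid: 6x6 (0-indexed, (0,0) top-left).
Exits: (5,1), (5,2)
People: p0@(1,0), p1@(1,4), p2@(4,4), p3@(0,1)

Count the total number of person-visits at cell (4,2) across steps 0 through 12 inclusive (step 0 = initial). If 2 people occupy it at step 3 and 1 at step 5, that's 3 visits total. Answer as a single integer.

Step 0: p0@(1,0) p1@(1,4) p2@(4,4) p3@(0,1) -> at (4,2): 0 [-], cum=0
Step 1: p0@(2,0) p1@(2,4) p2@(5,4) p3@(1,1) -> at (4,2): 0 [-], cum=0
Step 2: p0@(3,0) p1@(3,4) p2@(5,3) p3@(2,1) -> at (4,2): 0 [-], cum=0
Step 3: p0@(4,0) p1@(4,4) p2@ESC p3@(3,1) -> at (4,2): 0 [-], cum=0
Step 4: p0@(5,0) p1@(5,4) p2@ESC p3@(4,1) -> at (4,2): 0 [-], cum=0
Step 5: p0@ESC p1@(5,3) p2@ESC p3@ESC -> at (4,2): 0 [-], cum=0
Step 6: p0@ESC p1@ESC p2@ESC p3@ESC -> at (4,2): 0 [-], cum=0
Total visits = 0

Answer: 0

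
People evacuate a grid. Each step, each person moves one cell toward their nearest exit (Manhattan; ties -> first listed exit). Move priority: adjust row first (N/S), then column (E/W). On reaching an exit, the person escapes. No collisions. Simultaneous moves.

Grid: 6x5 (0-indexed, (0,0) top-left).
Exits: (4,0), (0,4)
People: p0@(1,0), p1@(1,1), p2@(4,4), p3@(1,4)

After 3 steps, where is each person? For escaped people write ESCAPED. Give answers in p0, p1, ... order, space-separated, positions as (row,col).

Step 1: p0:(1,0)->(2,0) | p1:(1,1)->(2,1) | p2:(4,4)->(4,3) | p3:(1,4)->(0,4)->EXIT
Step 2: p0:(2,0)->(3,0) | p1:(2,1)->(3,1) | p2:(4,3)->(4,2) | p3:escaped
Step 3: p0:(3,0)->(4,0)->EXIT | p1:(3,1)->(4,1) | p2:(4,2)->(4,1) | p3:escaped

ESCAPED (4,1) (4,1) ESCAPED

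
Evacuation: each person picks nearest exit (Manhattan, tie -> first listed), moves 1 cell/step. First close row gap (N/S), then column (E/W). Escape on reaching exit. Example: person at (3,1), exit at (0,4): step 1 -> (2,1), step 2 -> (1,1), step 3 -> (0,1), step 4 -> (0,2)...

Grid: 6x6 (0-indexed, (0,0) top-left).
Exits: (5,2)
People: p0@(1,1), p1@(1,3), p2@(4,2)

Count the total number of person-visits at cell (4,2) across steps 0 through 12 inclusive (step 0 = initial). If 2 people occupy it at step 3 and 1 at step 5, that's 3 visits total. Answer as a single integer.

Answer: 1

Derivation:
Step 0: p0@(1,1) p1@(1,3) p2@(4,2) -> at (4,2): 1 [p2], cum=1
Step 1: p0@(2,1) p1@(2,3) p2@ESC -> at (4,2): 0 [-], cum=1
Step 2: p0@(3,1) p1@(3,3) p2@ESC -> at (4,2): 0 [-], cum=1
Step 3: p0@(4,1) p1@(4,3) p2@ESC -> at (4,2): 0 [-], cum=1
Step 4: p0@(5,1) p1@(5,3) p2@ESC -> at (4,2): 0 [-], cum=1
Step 5: p0@ESC p1@ESC p2@ESC -> at (4,2): 0 [-], cum=1
Total visits = 1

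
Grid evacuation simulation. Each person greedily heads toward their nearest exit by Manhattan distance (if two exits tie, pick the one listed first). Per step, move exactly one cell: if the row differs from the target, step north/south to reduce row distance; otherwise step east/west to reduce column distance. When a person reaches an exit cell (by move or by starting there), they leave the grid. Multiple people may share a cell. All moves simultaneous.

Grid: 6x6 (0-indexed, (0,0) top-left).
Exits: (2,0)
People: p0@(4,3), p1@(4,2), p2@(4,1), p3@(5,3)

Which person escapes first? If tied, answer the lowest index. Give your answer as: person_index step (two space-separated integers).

Answer: 2 3

Derivation:
Step 1: p0:(4,3)->(3,3) | p1:(4,2)->(3,2) | p2:(4,1)->(3,1) | p3:(5,3)->(4,3)
Step 2: p0:(3,3)->(2,3) | p1:(3,2)->(2,2) | p2:(3,1)->(2,1) | p3:(4,3)->(3,3)
Step 3: p0:(2,3)->(2,2) | p1:(2,2)->(2,1) | p2:(2,1)->(2,0)->EXIT | p3:(3,3)->(2,3)
Step 4: p0:(2,2)->(2,1) | p1:(2,1)->(2,0)->EXIT | p2:escaped | p3:(2,3)->(2,2)
Step 5: p0:(2,1)->(2,0)->EXIT | p1:escaped | p2:escaped | p3:(2,2)->(2,1)
Step 6: p0:escaped | p1:escaped | p2:escaped | p3:(2,1)->(2,0)->EXIT
Exit steps: [5, 4, 3, 6]
First to escape: p2 at step 3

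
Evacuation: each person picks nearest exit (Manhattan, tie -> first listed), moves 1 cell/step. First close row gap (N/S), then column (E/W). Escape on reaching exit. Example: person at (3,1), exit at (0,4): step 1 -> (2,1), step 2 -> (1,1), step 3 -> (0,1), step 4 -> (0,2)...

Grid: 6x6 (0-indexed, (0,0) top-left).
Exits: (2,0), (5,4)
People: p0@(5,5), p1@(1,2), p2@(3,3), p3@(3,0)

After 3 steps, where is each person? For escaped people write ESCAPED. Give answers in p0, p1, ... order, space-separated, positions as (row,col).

Step 1: p0:(5,5)->(5,4)->EXIT | p1:(1,2)->(2,2) | p2:(3,3)->(4,3) | p3:(3,0)->(2,0)->EXIT
Step 2: p0:escaped | p1:(2,2)->(2,1) | p2:(4,3)->(5,3) | p3:escaped
Step 3: p0:escaped | p1:(2,1)->(2,0)->EXIT | p2:(5,3)->(5,4)->EXIT | p3:escaped

ESCAPED ESCAPED ESCAPED ESCAPED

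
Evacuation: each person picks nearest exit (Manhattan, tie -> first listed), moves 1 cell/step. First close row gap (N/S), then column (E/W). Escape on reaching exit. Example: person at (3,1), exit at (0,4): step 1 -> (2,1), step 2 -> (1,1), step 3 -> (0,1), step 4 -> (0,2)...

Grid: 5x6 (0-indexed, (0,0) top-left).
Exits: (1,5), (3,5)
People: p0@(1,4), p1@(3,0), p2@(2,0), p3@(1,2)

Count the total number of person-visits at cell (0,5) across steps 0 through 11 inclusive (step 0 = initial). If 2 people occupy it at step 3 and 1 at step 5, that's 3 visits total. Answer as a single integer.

Step 0: p0@(1,4) p1@(3,0) p2@(2,0) p3@(1,2) -> at (0,5): 0 [-], cum=0
Step 1: p0@ESC p1@(3,1) p2@(1,0) p3@(1,3) -> at (0,5): 0 [-], cum=0
Step 2: p0@ESC p1@(3,2) p2@(1,1) p3@(1,4) -> at (0,5): 0 [-], cum=0
Step 3: p0@ESC p1@(3,3) p2@(1,2) p3@ESC -> at (0,5): 0 [-], cum=0
Step 4: p0@ESC p1@(3,4) p2@(1,3) p3@ESC -> at (0,5): 0 [-], cum=0
Step 5: p0@ESC p1@ESC p2@(1,4) p3@ESC -> at (0,5): 0 [-], cum=0
Step 6: p0@ESC p1@ESC p2@ESC p3@ESC -> at (0,5): 0 [-], cum=0
Total visits = 0

Answer: 0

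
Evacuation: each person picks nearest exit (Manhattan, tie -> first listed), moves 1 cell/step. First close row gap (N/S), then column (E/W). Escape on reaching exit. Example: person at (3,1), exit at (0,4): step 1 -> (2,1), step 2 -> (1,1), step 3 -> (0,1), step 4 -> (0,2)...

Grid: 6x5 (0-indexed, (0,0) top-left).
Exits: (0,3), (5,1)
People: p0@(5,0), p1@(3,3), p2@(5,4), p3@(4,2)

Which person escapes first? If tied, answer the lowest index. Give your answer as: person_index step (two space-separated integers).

Step 1: p0:(5,0)->(5,1)->EXIT | p1:(3,3)->(2,3) | p2:(5,4)->(5,3) | p3:(4,2)->(5,2)
Step 2: p0:escaped | p1:(2,3)->(1,3) | p2:(5,3)->(5,2) | p3:(5,2)->(5,1)->EXIT
Step 3: p0:escaped | p1:(1,3)->(0,3)->EXIT | p2:(5,2)->(5,1)->EXIT | p3:escaped
Exit steps: [1, 3, 3, 2]
First to escape: p0 at step 1

Answer: 0 1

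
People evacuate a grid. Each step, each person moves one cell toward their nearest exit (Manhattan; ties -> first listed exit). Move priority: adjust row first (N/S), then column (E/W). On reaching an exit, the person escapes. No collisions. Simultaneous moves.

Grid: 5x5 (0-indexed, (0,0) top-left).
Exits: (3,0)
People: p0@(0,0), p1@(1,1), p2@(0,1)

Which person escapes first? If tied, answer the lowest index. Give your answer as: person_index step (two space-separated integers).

Answer: 0 3

Derivation:
Step 1: p0:(0,0)->(1,0) | p1:(1,1)->(2,1) | p2:(0,1)->(1,1)
Step 2: p0:(1,0)->(2,0) | p1:(2,1)->(3,1) | p2:(1,1)->(2,1)
Step 3: p0:(2,0)->(3,0)->EXIT | p1:(3,1)->(3,0)->EXIT | p2:(2,1)->(3,1)
Step 4: p0:escaped | p1:escaped | p2:(3,1)->(3,0)->EXIT
Exit steps: [3, 3, 4]
First to escape: p0 at step 3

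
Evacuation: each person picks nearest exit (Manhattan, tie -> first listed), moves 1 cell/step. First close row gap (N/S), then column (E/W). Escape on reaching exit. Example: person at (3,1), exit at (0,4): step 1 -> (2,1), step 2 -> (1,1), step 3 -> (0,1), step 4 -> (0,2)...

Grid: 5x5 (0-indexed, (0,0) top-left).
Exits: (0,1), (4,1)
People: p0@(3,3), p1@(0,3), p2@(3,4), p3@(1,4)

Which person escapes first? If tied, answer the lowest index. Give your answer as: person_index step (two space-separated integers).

Step 1: p0:(3,3)->(4,3) | p1:(0,3)->(0,2) | p2:(3,4)->(4,4) | p3:(1,4)->(0,4)
Step 2: p0:(4,3)->(4,2) | p1:(0,2)->(0,1)->EXIT | p2:(4,4)->(4,3) | p3:(0,4)->(0,3)
Step 3: p0:(4,2)->(4,1)->EXIT | p1:escaped | p2:(4,3)->(4,2) | p3:(0,3)->(0,2)
Step 4: p0:escaped | p1:escaped | p2:(4,2)->(4,1)->EXIT | p3:(0,2)->(0,1)->EXIT
Exit steps: [3, 2, 4, 4]
First to escape: p1 at step 2

Answer: 1 2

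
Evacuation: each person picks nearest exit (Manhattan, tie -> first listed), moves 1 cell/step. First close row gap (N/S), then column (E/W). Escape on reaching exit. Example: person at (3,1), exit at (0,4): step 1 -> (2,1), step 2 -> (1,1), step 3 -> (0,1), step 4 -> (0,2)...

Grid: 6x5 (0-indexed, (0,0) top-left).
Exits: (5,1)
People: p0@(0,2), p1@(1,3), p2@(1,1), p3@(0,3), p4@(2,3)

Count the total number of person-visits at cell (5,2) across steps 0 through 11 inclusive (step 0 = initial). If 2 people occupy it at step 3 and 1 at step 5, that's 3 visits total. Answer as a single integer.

Step 0: p0@(0,2) p1@(1,3) p2@(1,1) p3@(0,3) p4@(2,3) -> at (5,2): 0 [-], cum=0
Step 1: p0@(1,2) p1@(2,3) p2@(2,1) p3@(1,3) p4@(3,3) -> at (5,2): 0 [-], cum=0
Step 2: p0@(2,2) p1@(3,3) p2@(3,1) p3@(2,3) p4@(4,3) -> at (5,2): 0 [-], cum=0
Step 3: p0@(3,2) p1@(4,3) p2@(4,1) p3@(3,3) p4@(5,3) -> at (5,2): 0 [-], cum=0
Step 4: p0@(4,2) p1@(5,3) p2@ESC p3@(4,3) p4@(5,2) -> at (5,2): 1 [p4], cum=1
Step 5: p0@(5,2) p1@(5,2) p2@ESC p3@(5,3) p4@ESC -> at (5,2): 2 [p0,p1], cum=3
Step 6: p0@ESC p1@ESC p2@ESC p3@(5,2) p4@ESC -> at (5,2): 1 [p3], cum=4
Step 7: p0@ESC p1@ESC p2@ESC p3@ESC p4@ESC -> at (5,2): 0 [-], cum=4
Total visits = 4

Answer: 4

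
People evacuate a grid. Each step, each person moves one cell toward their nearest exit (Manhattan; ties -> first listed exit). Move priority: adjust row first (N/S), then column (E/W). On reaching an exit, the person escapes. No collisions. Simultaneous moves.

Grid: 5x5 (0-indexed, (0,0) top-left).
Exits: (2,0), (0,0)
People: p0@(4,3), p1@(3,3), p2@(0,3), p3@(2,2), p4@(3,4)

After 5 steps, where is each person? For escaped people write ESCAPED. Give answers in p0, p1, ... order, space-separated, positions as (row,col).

Step 1: p0:(4,3)->(3,3) | p1:(3,3)->(2,3) | p2:(0,3)->(0,2) | p3:(2,2)->(2,1) | p4:(3,4)->(2,4)
Step 2: p0:(3,3)->(2,3) | p1:(2,3)->(2,2) | p2:(0,2)->(0,1) | p3:(2,1)->(2,0)->EXIT | p4:(2,4)->(2,3)
Step 3: p0:(2,3)->(2,2) | p1:(2,2)->(2,1) | p2:(0,1)->(0,0)->EXIT | p3:escaped | p4:(2,3)->(2,2)
Step 4: p0:(2,2)->(2,1) | p1:(2,1)->(2,0)->EXIT | p2:escaped | p3:escaped | p4:(2,2)->(2,1)
Step 5: p0:(2,1)->(2,0)->EXIT | p1:escaped | p2:escaped | p3:escaped | p4:(2,1)->(2,0)->EXIT

ESCAPED ESCAPED ESCAPED ESCAPED ESCAPED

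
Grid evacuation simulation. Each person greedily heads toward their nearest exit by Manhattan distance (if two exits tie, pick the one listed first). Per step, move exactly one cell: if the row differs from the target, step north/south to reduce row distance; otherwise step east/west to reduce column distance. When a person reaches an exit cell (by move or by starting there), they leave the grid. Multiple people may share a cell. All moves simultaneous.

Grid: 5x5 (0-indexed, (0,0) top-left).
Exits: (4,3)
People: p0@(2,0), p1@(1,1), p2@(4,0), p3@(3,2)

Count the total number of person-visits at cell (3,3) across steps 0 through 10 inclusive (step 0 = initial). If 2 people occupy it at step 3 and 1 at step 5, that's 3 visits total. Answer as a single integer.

Step 0: p0@(2,0) p1@(1,1) p2@(4,0) p3@(3,2) -> at (3,3): 0 [-], cum=0
Step 1: p0@(3,0) p1@(2,1) p2@(4,1) p3@(4,2) -> at (3,3): 0 [-], cum=0
Step 2: p0@(4,0) p1@(3,1) p2@(4,2) p3@ESC -> at (3,3): 0 [-], cum=0
Step 3: p0@(4,1) p1@(4,1) p2@ESC p3@ESC -> at (3,3): 0 [-], cum=0
Step 4: p0@(4,2) p1@(4,2) p2@ESC p3@ESC -> at (3,3): 0 [-], cum=0
Step 5: p0@ESC p1@ESC p2@ESC p3@ESC -> at (3,3): 0 [-], cum=0
Total visits = 0

Answer: 0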